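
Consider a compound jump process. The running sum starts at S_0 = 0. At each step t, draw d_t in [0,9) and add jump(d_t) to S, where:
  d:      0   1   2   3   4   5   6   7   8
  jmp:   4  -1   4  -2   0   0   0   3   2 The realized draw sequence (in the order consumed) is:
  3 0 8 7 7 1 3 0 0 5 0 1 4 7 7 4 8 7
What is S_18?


29

t=0: S=0, d=3, jump=-2, S_1=-2
t=1: S=-2, d=0, jump=4, S_2=2
t=2: S=2, d=8, jump=2, S_3=4
t=3: S=4, d=7, jump=3, S_4=7
t=4: S=7, d=7, jump=3, S_5=10
t=5: S=10, d=1, jump=-1, S_6=9
t=6: S=9, d=3, jump=-2, S_7=7
t=7: S=7, d=0, jump=4, S_8=11
t=8: S=11, d=0, jump=4, S_9=15
t=9: S=15, d=5, jump=0, S_10=15
t=10: S=15, d=0, jump=4, S_11=19
t=11: S=19, d=1, jump=-1, S_12=18
t=12: S=18, d=4, jump=0, S_13=18
t=13: S=18, d=7, jump=3, S_14=21
t=14: S=21, d=7, jump=3, S_15=24
t=15: S=24, d=4, jump=0, S_16=24
t=16: S=24, d=8, jump=2, S_17=26
t=17: S=26, d=7, jump=3, S_18=29


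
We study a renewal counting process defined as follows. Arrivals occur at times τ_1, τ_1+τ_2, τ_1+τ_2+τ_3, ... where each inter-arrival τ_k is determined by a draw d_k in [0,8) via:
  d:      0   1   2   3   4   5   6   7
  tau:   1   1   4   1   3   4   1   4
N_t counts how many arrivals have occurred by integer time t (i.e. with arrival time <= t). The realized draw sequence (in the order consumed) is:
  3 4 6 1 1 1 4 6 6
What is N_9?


6

draw d_1=3: τ_1=1, arrival time A_1=1
draw d_2=4: τ_2=3, arrival time A_2=4
draw d_3=6: τ_3=1, arrival time A_3=5
draw d_4=1: τ_4=1, arrival time A_4=6
draw d_5=1: τ_5=1, arrival time A_5=7
draw d_6=1: τ_6=1, arrival time A_6=8
draw d_7=4: τ_7=3, arrival time A_7=11
draw d_8=6: τ_8=1, arrival time A_8=12
draw d_9=6: τ_9=1, arrival time A_9=13
N_t over t=0..9: 0:0 1:1 2:1 3:1 4:2 5:3 6:4 7:5 8:6 9:6


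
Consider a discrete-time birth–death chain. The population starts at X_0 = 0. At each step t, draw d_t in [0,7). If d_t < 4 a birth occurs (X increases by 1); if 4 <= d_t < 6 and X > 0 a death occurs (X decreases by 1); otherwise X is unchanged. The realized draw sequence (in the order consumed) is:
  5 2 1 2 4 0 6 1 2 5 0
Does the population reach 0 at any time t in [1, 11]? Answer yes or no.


yes

t=0: X=0, d=5 → hold, X_1=0
t=1: X=0, d=2 → birth, X_2=1
t=2: X=1, d=1 → birth, X_3=2
t=3: X=2, d=2 → birth, X_4=3
t=4: X=3, d=4 → death, X_5=2
t=5: X=2, d=0 → birth, X_6=3
t=6: X=3, d=6 → hold, X_7=3
t=7: X=3, d=1 → birth, X_8=4
t=8: X=4, d=2 → birth, X_9=5
t=9: X=5, d=5 → death, X_10=4
t=10: X=4, d=0 → birth, X_11=5


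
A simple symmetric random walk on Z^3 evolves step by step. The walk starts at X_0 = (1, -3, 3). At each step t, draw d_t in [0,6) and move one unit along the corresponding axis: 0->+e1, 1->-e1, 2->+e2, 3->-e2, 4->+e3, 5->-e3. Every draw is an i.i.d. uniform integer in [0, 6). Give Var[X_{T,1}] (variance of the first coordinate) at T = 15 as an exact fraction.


Outcome values over d=0..5: [1, -1, 0, 0, 0, 0]
Σy = 0, Σy² = 2, M = 6
μ = 0/6 = 0,  σ² = 2/6 − (0)² = 1/3
Independent increments: Var[X_15] = 15·σ² = 15·(1/3) = 5

5


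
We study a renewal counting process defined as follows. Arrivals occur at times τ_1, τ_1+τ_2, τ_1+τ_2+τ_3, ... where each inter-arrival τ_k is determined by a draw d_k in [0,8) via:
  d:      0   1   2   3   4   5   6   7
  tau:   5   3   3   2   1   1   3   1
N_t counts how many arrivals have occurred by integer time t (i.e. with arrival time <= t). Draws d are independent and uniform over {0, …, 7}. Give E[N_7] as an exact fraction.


Inter-arrival values over d=0..7: [5, 3, 3, 2, 1, 1, 3, 1]
Each d has probability 1/8, so the pmf of τ is: f(1) = 3/8, f(2) = 1/8, f(3) = 3/8, f(5) = 1/8
Renewal equation for m(n) = E[N_n]: condition on τ_1 = k (if k <= n, one arrival plus a fresh copy on the remaining n−k steps): m(n) = F(n) + Σ_{k<=n} f(k)·m(n−k), where F(n) = P(τ <= n) and m(0) = 0
m(1) = F(1) = 3/8
m(2) = F(2) + f(1)·m(1) = 1/2 + 3/8·3/8 = 41/64
m(3) = F(3) + f(1)·m(2) + f(2)·m(1) = 7/8 + 3/8·41/64 + 1/8·3/8 = 595/512
m(4) = F(4) + f(1)·m(3) + f(2)·m(2) + f(3)·m(1) = 7/8 + 3/8·595/512 + 1/8·41/64 + 3/8·3/8 = 6273/4096
m(5) = F(5) + f(1)·m(4) + f(2)·m(3) + f(3)·m(2) = 1 + 3/8·6273/4096 + 1/8·595/512 + 3/8·41/64 = 64219/32768
m(6) = F(6) + f(1)·m(5) + f(2)·m(4) + f(3)·m(3) + f(5)·m(1) = 1 + 3/8·64219/32768 + 1/8·6273/4096 + 3/8·595/512 + 1/8·3/8 = 631513/262144
m(7) = F(7) + f(1)·m(6) + f(2)·m(5) + f(3)·m(4) + f(5)·m(2) = 1 + 3/8·631513/262144 + 1/8·64219/32768 + 3/8·6273/4096 + 1/8·41/64 = 5877795/2097152
E[N_7] = m(7) = 5877795/2097152

5877795/2097152


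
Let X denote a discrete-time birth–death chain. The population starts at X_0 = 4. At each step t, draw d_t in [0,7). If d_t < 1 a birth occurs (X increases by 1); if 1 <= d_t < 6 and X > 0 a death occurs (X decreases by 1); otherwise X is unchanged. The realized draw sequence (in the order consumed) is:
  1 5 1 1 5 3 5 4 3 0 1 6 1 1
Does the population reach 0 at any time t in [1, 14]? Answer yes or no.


yes

t=0: X=4, d=1 → death, X_1=3
t=1: X=3, d=5 → death, X_2=2
t=2: X=2, d=1 → death, X_3=1
t=3: X=1, d=1 → death, X_4=0
t=4: X=0, d=5 → hold, X_5=0
t=5: X=0, d=3 → hold, X_6=0
t=6: X=0, d=5 → hold, X_7=0
t=7: X=0, d=4 → hold, X_8=0
t=8: X=0, d=3 → hold, X_9=0
t=9: X=0, d=0 → birth, X_10=1
t=10: X=1, d=1 → death, X_11=0
t=11: X=0, d=6 → hold, X_12=0
t=12: X=0, d=1 → hold, X_13=0
t=13: X=0, d=1 → hold, X_14=0


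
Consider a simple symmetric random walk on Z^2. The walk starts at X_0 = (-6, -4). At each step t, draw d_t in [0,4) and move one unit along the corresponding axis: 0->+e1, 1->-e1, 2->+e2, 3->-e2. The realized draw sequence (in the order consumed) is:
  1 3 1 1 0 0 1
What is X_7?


t=0: X=(-6, -4), d=1 → -e1, X_1=(-7, -4)
t=1: X=(-7, -4), d=3 → -e2, X_2=(-7, -5)
t=2: X=(-7, -5), d=1 → -e1, X_3=(-8, -5)
t=3: X=(-8, -5), d=1 → -e1, X_4=(-9, -5)
t=4: X=(-9, -5), d=0 → +e1, X_5=(-8, -5)
t=5: X=(-8, -5), d=0 → +e1, X_6=(-7, -5)
t=6: X=(-7, -5), d=1 → -e1, X_7=(-8, -5)

(-8, -5)


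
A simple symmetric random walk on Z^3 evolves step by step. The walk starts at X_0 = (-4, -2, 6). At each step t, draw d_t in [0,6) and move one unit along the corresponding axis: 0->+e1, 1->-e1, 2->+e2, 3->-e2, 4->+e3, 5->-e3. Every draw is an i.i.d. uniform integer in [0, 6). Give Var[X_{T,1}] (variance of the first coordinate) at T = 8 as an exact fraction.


Outcome values over d=0..5: [1, -1, 0, 0, 0, 0]
Σy = 0, Σy² = 2, M = 6
μ = 0/6 = 0,  σ² = 2/6 − (0)² = 1/3
Independent increments: Var[X_8] = 8·σ² = 8·(1/3) = 8/3

8/3


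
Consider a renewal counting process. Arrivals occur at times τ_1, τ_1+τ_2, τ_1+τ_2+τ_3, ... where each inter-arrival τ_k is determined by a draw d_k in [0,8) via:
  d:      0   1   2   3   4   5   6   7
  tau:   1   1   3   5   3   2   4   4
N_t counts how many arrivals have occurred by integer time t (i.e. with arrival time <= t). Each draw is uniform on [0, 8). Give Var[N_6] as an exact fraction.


Inter-arrival values over d=0..7: [1, 1, 3, 5, 3, 2, 4, 4]
Each d has probability 1/8, so the pmf of τ is: f(1) = 1/4, f(2) = 1/8, f(3) = 1/4, f(4) = 1/4, f(5) = 1/8
Let p_n(j) = P(N_n = j), with p_0 = [1]. Condition on τ_1: p_n(0) = P(τ > n), and for j >= 1, p_n(j) = Σ_{k<=n} f(k)·p_{n−k}(j−1)
p_1 = [3/4, 1/4]  (j = 0..1)
p_2 = [5/8, 5/16, 1/16]  (j = 0..2)
p_3 = [3/8, 1/2, 7/64, 1/64]  (j = 0..3)
p_4 = [1/8, 39/64, 29/128, 9/256, 1/256]  (j = 0..4)
p_5 = [0, 35/64, 91/256, 11/128, 11/1024, 1/1024]  (j = 0..5)
p_6 = [0, 23/64, 229/512, 41/256, 61/2048, 13/4096, 1/4096]  (j = 0..6)
E[N_6] = Σ j·p_6(j) = 7663/4096;  E[N_6²] = Σ j²·p_6(j) = 17017/4096
Var[N_6] = 17017/4096 − (7663/4096)² = 10980063/16777216

10980063/16777216


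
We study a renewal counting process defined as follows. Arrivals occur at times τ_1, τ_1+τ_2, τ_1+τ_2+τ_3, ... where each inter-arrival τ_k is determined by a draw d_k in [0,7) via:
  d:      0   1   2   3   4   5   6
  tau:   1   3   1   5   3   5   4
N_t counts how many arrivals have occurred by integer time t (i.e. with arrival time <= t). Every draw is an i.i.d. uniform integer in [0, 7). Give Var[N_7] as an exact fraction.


554128595212/678223072849

Inter-arrival values over d=0..6: [1, 3, 1, 5, 3, 5, 4]
Each d has probability 1/7, so the pmf of τ is: f(1) = 2/7, f(3) = 2/7, f(4) = 1/7, f(5) = 2/7
Let p_n(j) = P(N_n = j), with p_0 = [1]. Condition on τ_1: p_n(0) = P(τ > n), and for j >= 1, p_n(j) = Σ_{k<=n} f(k)·p_{n−k}(j−1)
p_1 = [5/7, 2/7]  (j = 0..1)
p_2 = [5/7, 10/49, 4/49]  (j = 0..2)
p_3 = [3/7, 24/49, 20/343, 8/343]  (j = 0..3)
p_4 = [2/7, 23/49, 76/343, 40/2401, 16/2401]  (j = 0..4)
p_5 = [0, 33/49, 80/343, 208/2401, 80/16807, 32/16807]  (j = 0..5)
p_6 = [0, 3/7, 152/343, 228/2401, 528/16807, 160/117649, 64/117649]  (j = 0..6)
p_7 = [0, 17/49, 132/343, 76/343, 592/16807, 1280/117649, 320/823543, 128/823543]  (j = 0..7)
E[N_7] = Σ j·p_7(j) = 1630659/823543;  E[N_7²] = Σ j²·p_7(j) = 3901651/823543
Var[N_7] = 3901651/823543 − (1630659/823543)² = 554128595212/678223072849


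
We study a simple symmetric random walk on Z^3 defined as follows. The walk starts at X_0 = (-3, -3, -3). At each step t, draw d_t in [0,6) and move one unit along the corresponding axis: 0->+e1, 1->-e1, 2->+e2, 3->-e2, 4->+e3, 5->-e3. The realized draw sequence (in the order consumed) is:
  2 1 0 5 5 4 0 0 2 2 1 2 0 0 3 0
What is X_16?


(1, 0, -4)

t=0: X=(-3, -3, -3), d=2 → +e2, X_1=(-3, -2, -3)
t=1: X=(-3, -2, -3), d=1 → -e1, X_2=(-4, -2, -3)
t=2: X=(-4, -2, -3), d=0 → +e1, X_3=(-3, -2, -3)
t=3: X=(-3, -2, -3), d=5 → -e3, X_4=(-3, -2, -4)
t=4: X=(-3, -2, -4), d=5 → -e3, X_5=(-3, -2, -5)
t=5: X=(-3, -2, -5), d=4 → +e3, X_6=(-3, -2, -4)
t=6: X=(-3, -2, -4), d=0 → +e1, X_7=(-2, -2, -4)
t=7: X=(-2, -2, -4), d=0 → +e1, X_8=(-1, -2, -4)
t=8: X=(-1, -2, -4), d=2 → +e2, X_9=(-1, -1, -4)
t=9: X=(-1, -1, -4), d=2 → +e2, X_10=(-1, 0, -4)
t=10: X=(-1, 0, -4), d=1 → -e1, X_11=(-2, 0, -4)
t=11: X=(-2, 0, -4), d=2 → +e2, X_12=(-2, 1, -4)
t=12: X=(-2, 1, -4), d=0 → +e1, X_13=(-1, 1, -4)
t=13: X=(-1, 1, -4), d=0 → +e1, X_14=(0, 1, -4)
t=14: X=(0, 1, -4), d=3 → -e2, X_15=(0, 0, -4)
t=15: X=(0, 0, -4), d=0 → +e1, X_16=(1, 0, -4)


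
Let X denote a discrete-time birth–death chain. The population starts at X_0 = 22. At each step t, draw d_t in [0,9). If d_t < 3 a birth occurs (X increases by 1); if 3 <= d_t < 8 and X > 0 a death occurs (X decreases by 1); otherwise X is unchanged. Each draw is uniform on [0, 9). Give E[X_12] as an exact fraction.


58/3

X can drop by at most 1 per step and X_0 = 22 > T = 12, so X_t >= 22 − t >= 10 > 0 for every t <= 12: the floor at 0 (the 'and X > 0' condition) never binds. Hence X_12 = X_0 + Σ_{t<12} Y_t with i.i.d. increments Y_t = y(d_t) ∈ {+1, −1, 0}.
Outcome values over d=0..8: [1, 1, 1, -1, -1, -1, -1, -1, 0]
Σy = -2, Σy² = 8, M = 9
μ = -2/9 = -2/9,  σ² = 8/9 − (-2/9)² = 68/81
E[X_12] = 22 + 12·(-2/9) = 58/3


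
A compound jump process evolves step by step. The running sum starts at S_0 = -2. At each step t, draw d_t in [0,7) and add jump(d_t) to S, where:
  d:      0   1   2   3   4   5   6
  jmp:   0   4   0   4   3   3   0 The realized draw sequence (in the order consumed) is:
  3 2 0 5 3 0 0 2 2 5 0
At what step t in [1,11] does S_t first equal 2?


t=0: S=-2, d=3, jump=4, S_1=2
t=1: S=2, d=2, jump=0, S_2=2
t=2: S=2, d=0, jump=0, S_3=2
t=3: S=2, d=5, jump=3, S_4=5
t=4: S=5, d=3, jump=4, S_5=9
t=5: S=9, d=0, jump=0, S_6=9
t=6: S=9, d=0, jump=0, S_7=9
t=7: S=9, d=2, jump=0, S_8=9
t=8: S=9, d=2, jump=0, S_9=9
t=9: S=9, d=5, jump=3, S_10=12
t=10: S=12, d=0, jump=0, S_11=12

1


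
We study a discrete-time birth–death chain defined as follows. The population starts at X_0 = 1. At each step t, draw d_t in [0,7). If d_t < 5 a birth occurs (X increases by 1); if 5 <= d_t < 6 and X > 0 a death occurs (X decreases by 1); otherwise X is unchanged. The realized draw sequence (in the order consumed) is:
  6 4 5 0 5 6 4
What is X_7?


2

t=0: X=1, d=6 → hold, X_1=1
t=1: X=1, d=4 → birth, X_2=2
t=2: X=2, d=5 → death, X_3=1
t=3: X=1, d=0 → birth, X_4=2
t=4: X=2, d=5 → death, X_5=1
t=5: X=1, d=6 → hold, X_6=1
t=6: X=1, d=4 → birth, X_7=2


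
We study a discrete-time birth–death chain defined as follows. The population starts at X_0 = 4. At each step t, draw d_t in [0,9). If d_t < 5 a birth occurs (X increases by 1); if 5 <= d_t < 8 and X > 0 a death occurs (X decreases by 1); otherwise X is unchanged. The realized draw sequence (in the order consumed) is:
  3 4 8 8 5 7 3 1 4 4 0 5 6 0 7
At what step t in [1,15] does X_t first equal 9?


11

t=0: X=4, d=3 → birth, X_1=5
t=1: X=5, d=4 → birth, X_2=6
t=2: X=6, d=8 → hold, X_3=6
t=3: X=6, d=8 → hold, X_4=6
t=4: X=6, d=5 → death, X_5=5
t=5: X=5, d=7 → death, X_6=4
t=6: X=4, d=3 → birth, X_7=5
t=7: X=5, d=1 → birth, X_8=6
t=8: X=6, d=4 → birth, X_9=7
t=9: X=7, d=4 → birth, X_10=8
t=10: X=8, d=0 → birth, X_11=9
t=11: X=9, d=5 → death, X_12=8
t=12: X=8, d=6 → death, X_13=7
t=13: X=7, d=0 → birth, X_14=8
t=14: X=8, d=7 → death, X_15=7


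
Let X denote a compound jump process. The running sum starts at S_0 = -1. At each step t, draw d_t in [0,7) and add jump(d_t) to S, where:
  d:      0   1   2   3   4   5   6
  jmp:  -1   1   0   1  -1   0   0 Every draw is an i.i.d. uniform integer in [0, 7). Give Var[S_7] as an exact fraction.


4

Outcome values over d=0..6: [-1, 1, 0, 1, -1, 0, 0]
Σy = 0, Σy² = 4, M = 7
μ = 0/7 = 0,  σ² = 4/7 − (0)² = 4/7
Independent increments: Var[S_7] = 7·σ² = 7·(4/7) = 4


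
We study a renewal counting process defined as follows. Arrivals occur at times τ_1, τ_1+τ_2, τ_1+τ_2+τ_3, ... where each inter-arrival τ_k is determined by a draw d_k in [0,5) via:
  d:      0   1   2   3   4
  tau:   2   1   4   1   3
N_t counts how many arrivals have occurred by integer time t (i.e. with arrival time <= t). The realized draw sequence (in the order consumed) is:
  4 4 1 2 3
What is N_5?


draw d_1=4: τ_1=3, arrival time A_1=3
draw d_2=4: τ_2=3, arrival time A_2=6
draw d_3=1: τ_3=1, arrival time A_3=7
draw d_4=2: τ_4=4, arrival time A_4=11
draw d_5=3: τ_5=1, arrival time A_5=12
N_t over t=0..5: 0:0 1:0 2:0 3:1 4:1 5:1

1


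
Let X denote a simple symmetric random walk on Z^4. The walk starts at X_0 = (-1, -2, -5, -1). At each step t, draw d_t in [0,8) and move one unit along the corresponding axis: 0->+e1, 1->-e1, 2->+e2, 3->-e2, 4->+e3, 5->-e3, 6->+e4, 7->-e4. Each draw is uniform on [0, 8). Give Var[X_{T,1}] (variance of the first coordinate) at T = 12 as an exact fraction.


Outcome values over d=0..7: [1, -1, 0, 0, 0, 0, 0, 0]
Σy = 0, Σy² = 2, M = 8
μ = 0/8 = 0,  σ² = 2/8 − (0)² = 1/4
Independent increments: Var[X_12] = 12·σ² = 12·(1/4) = 3

3


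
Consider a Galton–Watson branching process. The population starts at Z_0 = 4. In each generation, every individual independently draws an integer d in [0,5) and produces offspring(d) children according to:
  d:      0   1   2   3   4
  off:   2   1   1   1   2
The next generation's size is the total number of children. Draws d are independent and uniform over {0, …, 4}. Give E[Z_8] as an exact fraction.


23059204/390625

Outcome values over d=0..4: [2, 1, 1, 1, 2]
Σy = 7, Σy² = 11, M = 5
μ = 7/5 = 7/5,  σ² = 11/5 − (7/5)² = 6/25
E[Z_0] = 4
E[Z_1] = 7/5·E[Z_0] = 28/5
E[Z_2] = 7/5·E[Z_1] = 196/25
E[Z_3] = 7/5·E[Z_2] = 1372/125
E[Z_4] = 7/5·E[Z_3] = 9604/625
E[Z_5] = 7/5·E[Z_4] = 67228/3125
E[Z_6] = 7/5·E[Z_5] = 470596/15625
E[Z_7] = 7/5·E[Z_6] = 3294172/78125
E[Z_8] = 7/5·E[Z_7] = 23059204/390625


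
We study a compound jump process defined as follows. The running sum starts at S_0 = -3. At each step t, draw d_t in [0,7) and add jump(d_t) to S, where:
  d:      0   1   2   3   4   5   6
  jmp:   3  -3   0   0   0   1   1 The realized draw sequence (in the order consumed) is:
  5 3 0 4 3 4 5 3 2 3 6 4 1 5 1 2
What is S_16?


t=0: S=-3, d=5, jump=1, S_1=-2
t=1: S=-2, d=3, jump=0, S_2=-2
t=2: S=-2, d=0, jump=3, S_3=1
t=3: S=1, d=4, jump=0, S_4=1
t=4: S=1, d=3, jump=0, S_5=1
t=5: S=1, d=4, jump=0, S_6=1
t=6: S=1, d=5, jump=1, S_7=2
t=7: S=2, d=3, jump=0, S_8=2
t=8: S=2, d=2, jump=0, S_9=2
t=9: S=2, d=3, jump=0, S_10=2
t=10: S=2, d=6, jump=1, S_11=3
t=11: S=3, d=4, jump=0, S_12=3
t=12: S=3, d=1, jump=-3, S_13=0
t=13: S=0, d=5, jump=1, S_14=1
t=14: S=1, d=1, jump=-3, S_15=-2
t=15: S=-2, d=2, jump=0, S_16=-2

-2


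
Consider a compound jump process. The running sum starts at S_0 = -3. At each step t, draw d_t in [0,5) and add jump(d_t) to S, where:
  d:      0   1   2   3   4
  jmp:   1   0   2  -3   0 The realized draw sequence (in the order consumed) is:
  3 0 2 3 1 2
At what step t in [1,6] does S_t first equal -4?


6

t=0: S=-3, d=3, jump=-3, S_1=-6
t=1: S=-6, d=0, jump=1, S_2=-5
t=2: S=-5, d=2, jump=2, S_3=-3
t=3: S=-3, d=3, jump=-3, S_4=-6
t=4: S=-6, d=1, jump=0, S_5=-6
t=5: S=-6, d=2, jump=2, S_6=-4


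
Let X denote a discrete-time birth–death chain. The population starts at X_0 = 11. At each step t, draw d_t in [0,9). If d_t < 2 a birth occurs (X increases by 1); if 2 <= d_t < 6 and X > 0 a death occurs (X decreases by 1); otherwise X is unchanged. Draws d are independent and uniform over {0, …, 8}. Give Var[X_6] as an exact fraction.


X can drop by at most 1 per step and X_0 = 11 > T = 6, so X_t >= 11 − t >= 5 > 0 for every t <= 6: the floor at 0 (the 'and X > 0' condition) never binds. Hence X_6 = X_0 + Σ_{t<6} Y_t with i.i.d. increments Y_t = y(d_t) ∈ {+1, −1, 0}.
Outcome values over d=0..8: [1, 1, -1, -1, -1, -1, 0, 0, 0]
Σy = -2, Σy² = 6, M = 9
μ = -2/9 = -2/9,  σ² = 6/9 − (-2/9)² = 50/81
Independent increments: Var[X_6] = 6·σ² = 6·(50/81) = 100/27

100/27


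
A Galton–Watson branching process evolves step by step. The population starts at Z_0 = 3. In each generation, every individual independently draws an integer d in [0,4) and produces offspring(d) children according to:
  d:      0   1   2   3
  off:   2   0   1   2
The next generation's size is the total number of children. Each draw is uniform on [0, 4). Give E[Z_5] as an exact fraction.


Outcome values over d=0..3: [2, 0, 1, 2]
Σy = 5, Σy² = 9, M = 4
μ = 5/4 = 5/4,  σ² = 9/4 − (5/4)² = 11/16
E[Z_0] = 3
E[Z_1] = 5/4·E[Z_0] = 15/4
E[Z_2] = 5/4·E[Z_1] = 75/16
E[Z_3] = 5/4·E[Z_2] = 375/64
E[Z_4] = 5/4·E[Z_3] = 1875/256
E[Z_5] = 5/4·E[Z_4] = 9375/1024

9375/1024


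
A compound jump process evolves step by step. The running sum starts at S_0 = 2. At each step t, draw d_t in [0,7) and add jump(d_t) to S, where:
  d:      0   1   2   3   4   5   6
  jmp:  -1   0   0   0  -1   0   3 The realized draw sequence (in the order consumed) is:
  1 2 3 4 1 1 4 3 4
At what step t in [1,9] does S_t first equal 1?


t=0: S=2, d=1, jump=0, S_1=2
t=1: S=2, d=2, jump=0, S_2=2
t=2: S=2, d=3, jump=0, S_3=2
t=3: S=2, d=4, jump=-1, S_4=1
t=4: S=1, d=1, jump=0, S_5=1
t=5: S=1, d=1, jump=0, S_6=1
t=6: S=1, d=4, jump=-1, S_7=0
t=7: S=0, d=3, jump=0, S_8=0
t=8: S=0, d=4, jump=-1, S_9=-1

4


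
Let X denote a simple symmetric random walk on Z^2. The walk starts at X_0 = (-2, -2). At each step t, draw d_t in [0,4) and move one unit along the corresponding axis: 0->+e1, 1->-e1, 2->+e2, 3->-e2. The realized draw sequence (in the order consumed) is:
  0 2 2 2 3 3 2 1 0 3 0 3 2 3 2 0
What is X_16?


(1, -1)

t=0: X=(-2, -2), d=0 → +e1, X_1=(-1, -2)
t=1: X=(-1, -2), d=2 → +e2, X_2=(-1, -1)
t=2: X=(-1, -1), d=2 → +e2, X_3=(-1, 0)
t=3: X=(-1, 0), d=2 → +e2, X_4=(-1, 1)
t=4: X=(-1, 1), d=3 → -e2, X_5=(-1, 0)
t=5: X=(-1, 0), d=3 → -e2, X_6=(-1, -1)
t=6: X=(-1, -1), d=2 → +e2, X_7=(-1, 0)
t=7: X=(-1, 0), d=1 → -e1, X_8=(-2, 0)
t=8: X=(-2, 0), d=0 → +e1, X_9=(-1, 0)
t=9: X=(-1, 0), d=3 → -e2, X_10=(-1, -1)
t=10: X=(-1, -1), d=0 → +e1, X_11=(0, -1)
t=11: X=(0, -1), d=3 → -e2, X_12=(0, -2)
t=12: X=(0, -2), d=2 → +e2, X_13=(0, -1)
t=13: X=(0, -1), d=3 → -e2, X_14=(0, -2)
t=14: X=(0, -2), d=2 → +e2, X_15=(0, -1)
t=15: X=(0, -1), d=0 → +e1, X_16=(1, -1)


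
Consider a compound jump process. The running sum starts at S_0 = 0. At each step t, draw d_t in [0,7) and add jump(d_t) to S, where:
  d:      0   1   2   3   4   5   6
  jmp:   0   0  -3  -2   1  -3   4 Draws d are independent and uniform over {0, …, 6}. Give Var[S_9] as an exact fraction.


Outcome values over d=0..6: [0, 0, -3, -2, 1, -3, 4]
Σy = -3, Σy² = 39, M = 7
μ = -3/7 = -3/7,  σ² = 39/7 − (-3/7)² = 264/49
Independent increments: Var[S_9] = 9·σ² = 9·(264/49) = 2376/49

2376/49


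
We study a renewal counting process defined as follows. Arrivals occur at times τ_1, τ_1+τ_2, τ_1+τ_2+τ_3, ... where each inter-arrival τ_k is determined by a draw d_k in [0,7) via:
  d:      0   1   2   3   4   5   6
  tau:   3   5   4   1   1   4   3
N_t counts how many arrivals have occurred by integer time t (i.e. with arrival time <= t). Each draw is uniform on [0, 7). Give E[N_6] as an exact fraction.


Inter-arrival values over d=0..6: [3, 5, 4, 1, 1, 4, 3]
Each d has probability 1/7, so the pmf of τ is: f(1) = 2/7, f(3) = 2/7, f(4) = 2/7, f(5) = 1/7
Renewal equation for m(n) = E[N_n]: condition on τ_1 = k (if k <= n, one arrival plus a fresh copy on the remaining n−k steps): m(n) = F(n) + Σ_{k<=n} f(k)·m(n−k), where F(n) = P(τ <= n) and m(0) = 0
m(1) = F(1) = 2/7
m(2) = F(2) + f(1)·m(1) = 2/7 + 2/7·2/7 = 18/49
m(3) = F(3) + f(1)·m(2) = 4/7 + 2/7·18/49 = 232/343
m(4) = F(4) + f(1)·m(3) + f(3)·m(1) = 6/7 + 2/7·232/343 + 2/7·2/7 = 2718/2401
m(5) = F(5) + f(1)·m(4) + f(3)·m(2) + f(4)·m(1) = 1 + 2/7·2718/2401 + 2/7·18/49 + 2/7·2/7 = 25379/16807
m(6) = F(6) + f(1)·m(5) + f(3)·m(3) + f(4)·m(2) + f(5)·m(1) = 1 + 2/7·25379/16807 + 2/7·232/343 + 2/7·18/49 + 1/7·2/7 = 208293/117649
E[N_6] = m(6) = 208293/117649

208293/117649


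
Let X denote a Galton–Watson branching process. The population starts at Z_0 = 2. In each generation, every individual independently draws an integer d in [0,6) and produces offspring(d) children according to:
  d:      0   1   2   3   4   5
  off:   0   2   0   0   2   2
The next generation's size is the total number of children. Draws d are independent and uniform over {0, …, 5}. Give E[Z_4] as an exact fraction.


Outcome values over d=0..5: [0, 2, 0, 0, 2, 2]
Σy = 6, Σy² = 12, M = 6
μ = 6/6 = 1,  σ² = 12/6 − (1)² = 1
E[Z_0] = 2
E[Z_1] = 1·E[Z_0] = 2
E[Z_2] = 1·E[Z_1] = 2
E[Z_3] = 1·E[Z_2] = 2
E[Z_4] = 1·E[Z_3] = 2

2


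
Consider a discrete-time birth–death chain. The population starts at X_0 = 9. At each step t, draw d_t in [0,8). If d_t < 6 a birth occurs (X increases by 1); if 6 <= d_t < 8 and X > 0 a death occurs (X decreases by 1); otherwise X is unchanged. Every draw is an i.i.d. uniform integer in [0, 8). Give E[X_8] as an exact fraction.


13

X can drop by at most 1 per step and X_0 = 9 > T = 8, so X_t >= 9 − t >= 1 > 0 for every t <= 8: the floor at 0 (the 'and X > 0' condition) never binds. Hence X_8 = X_0 + Σ_{t<8} Y_t with i.i.d. increments Y_t = y(d_t) ∈ {+1, −1, 0}.
Outcome values over d=0..7: [1, 1, 1, 1, 1, 1, -1, -1]
Σy = 4, Σy² = 8, M = 8
μ = 4/8 = 1/2,  σ² = 8/8 − (1/2)² = 3/4
E[X_8] = 9 + 8·(1/2) = 13


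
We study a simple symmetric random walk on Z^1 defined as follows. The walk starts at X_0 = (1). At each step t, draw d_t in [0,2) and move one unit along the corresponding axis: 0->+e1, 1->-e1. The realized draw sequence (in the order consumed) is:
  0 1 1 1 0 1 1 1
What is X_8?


(-3)

t=0: X=(1), d=0 → +e1, X_1=(2)
t=1: X=(2), d=1 → -e1, X_2=(1)
t=2: X=(1), d=1 → -e1, X_3=(0)
t=3: X=(0), d=1 → -e1, X_4=(-1)
t=4: X=(-1), d=0 → +e1, X_5=(0)
t=5: X=(0), d=1 → -e1, X_6=(-1)
t=6: X=(-1), d=1 → -e1, X_7=(-2)
t=7: X=(-2), d=1 → -e1, X_8=(-3)


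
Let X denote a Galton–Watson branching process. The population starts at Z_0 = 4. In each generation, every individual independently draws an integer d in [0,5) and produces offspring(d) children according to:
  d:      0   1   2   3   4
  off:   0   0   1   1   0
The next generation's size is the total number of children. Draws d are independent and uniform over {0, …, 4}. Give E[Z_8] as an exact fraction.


1024/390625

Outcome values over d=0..4: [0, 0, 1, 1, 0]
Σy = 2, Σy² = 2, M = 5
μ = 2/5 = 2/5,  σ² = 2/5 − (2/5)² = 6/25
E[Z_0] = 4
E[Z_1] = 2/5·E[Z_0] = 8/5
E[Z_2] = 2/5·E[Z_1] = 16/25
E[Z_3] = 2/5·E[Z_2] = 32/125
E[Z_4] = 2/5·E[Z_3] = 64/625
E[Z_5] = 2/5·E[Z_4] = 128/3125
E[Z_6] = 2/5·E[Z_5] = 256/15625
E[Z_7] = 2/5·E[Z_6] = 512/78125
E[Z_8] = 2/5·E[Z_7] = 1024/390625


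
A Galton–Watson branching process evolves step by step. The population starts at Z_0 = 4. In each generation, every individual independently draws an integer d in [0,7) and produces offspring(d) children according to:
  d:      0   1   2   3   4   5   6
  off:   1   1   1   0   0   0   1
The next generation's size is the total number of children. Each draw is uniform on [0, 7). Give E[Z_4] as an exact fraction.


1024/2401

Outcome values over d=0..6: [1, 1, 1, 0, 0, 0, 1]
Σy = 4, Σy² = 4, M = 7
μ = 4/7 = 4/7,  σ² = 4/7 − (4/7)² = 12/49
E[Z_0] = 4
E[Z_1] = 4/7·E[Z_0] = 16/7
E[Z_2] = 4/7·E[Z_1] = 64/49
E[Z_3] = 4/7·E[Z_2] = 256/343
E[Z_4] = 4/7·E[Z_3] = 1024/2401


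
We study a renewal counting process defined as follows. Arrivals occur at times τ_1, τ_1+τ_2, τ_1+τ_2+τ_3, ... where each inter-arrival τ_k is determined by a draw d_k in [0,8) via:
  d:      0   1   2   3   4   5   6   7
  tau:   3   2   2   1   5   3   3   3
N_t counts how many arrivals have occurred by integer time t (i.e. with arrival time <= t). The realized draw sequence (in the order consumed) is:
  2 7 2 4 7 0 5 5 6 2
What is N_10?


draw d_1=2: τ_1=2, arrival time A_1=2
draw d_2=7: τ_2=3, arrival time A_2=5
draw d_3=2: τ_3=2, arrival time A_3=7
draw d_4=4: τ_4=5, arrival time A_4=12
draw d_5=7: τ_5=3, arrival time A_5=15
draw d_6=0: τ_6=3, arrival time A_6=18
draw d_7=5: τ_7=3, arrival time A_7=21
draw d_8=5: τ_8=3, arrival time A_8=24
draw d_9=6: τ_9=3, arrival time A_9=27
draw d_10=2: τ_10=2, arrival time A_10=29
N_t over t=0..10: 0:0 1:0 2:1 3:1 4:1 5:2 6:2 7:3 8:3 9:3 10:3

3


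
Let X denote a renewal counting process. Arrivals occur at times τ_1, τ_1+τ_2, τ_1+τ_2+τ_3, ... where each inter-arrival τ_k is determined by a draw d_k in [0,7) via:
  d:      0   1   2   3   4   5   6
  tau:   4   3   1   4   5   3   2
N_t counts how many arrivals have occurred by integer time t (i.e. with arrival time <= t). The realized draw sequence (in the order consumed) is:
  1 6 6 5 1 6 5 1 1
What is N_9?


draw d_1=1: τ_1=3, arrival time A_1=3
draw d_2=6: τ_2=2, arrival time A_2=5
draw d_3=6: τ_3=2, arrival time A_3=7
draw d_4=5: τ_4=3, arrival time A_4=10
draw d_5=1: τ_5=3, arrival time A_5=13
draw d_6=6: τ_6=2, arrival time A_6=15
draw d_7=5: τ_7=3, arrival time A_7=18
draw d_8=1: τ_8=3, arrival time A_8=21
draw d_9=1: τ_9=3, arrival time A_9=24
N_t over t=0..9: 0:0 1:0 2:0 3:1 4:1 5:2 6:2 7:3 8:3 9:3

3


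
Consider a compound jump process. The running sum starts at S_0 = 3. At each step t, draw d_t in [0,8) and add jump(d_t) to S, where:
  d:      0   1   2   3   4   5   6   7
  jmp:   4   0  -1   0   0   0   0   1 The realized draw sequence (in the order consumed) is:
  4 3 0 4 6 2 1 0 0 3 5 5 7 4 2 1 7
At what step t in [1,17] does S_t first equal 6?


t=0: S=3, d=4, jump=0, S_1=3
t=1: S=3, d=3, jump=0, S_2=3
t=2: S=3, d=0, jump=4, S_3=7
t=3: S=7, d=4, jump=0, S_4=7
t=4: S=7, d=6, jump=0, S_5=7
t=5: S=7, d=2, jump=-1, S_6=6
t=6: S=6, d=1, jump=0, S_7=6
t=7: S=6, d=0, jump=4, S_8=10
t=8: S=10, d=0, jump=4, S_9=14
t=9: S=14, d=3, jump=0, S_10=14
t=10: S=14, d=5, jump=0, S_11=14
t=11: S=14, d=5, jump=0, S_12=14
t=12: S=14, d=7, jump=1, S_13=15
t=13: S=15, d=4, jump=0, S_14=15
t=14: S=15, d=2, jump=-1, S_15=14
t=15: S=14, d=1, jump=0, S_16=14
t=16: S=14, d=7, jump=1, S_17=15

6


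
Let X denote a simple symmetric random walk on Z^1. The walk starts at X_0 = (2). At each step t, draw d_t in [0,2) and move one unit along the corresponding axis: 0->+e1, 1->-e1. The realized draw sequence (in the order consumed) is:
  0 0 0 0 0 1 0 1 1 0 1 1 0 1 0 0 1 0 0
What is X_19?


t=0: X=(2), d=0 → +e1, X_1=(3)
t=1: X=(3), d=0 → +e1, X_2=(4)
t=2: X=(4), d=0 → +e1, X_3=(5)
t=3: X=(5), d=0 → +e1, X_4=(6)
t=4: X=(6), d=0 → +e1, X_5=(7)
t=5: X=(7), d=1 → -e1, X_6=(6)
t=6: X=(6), d=0 → +e1, X_7=(7)
t=7: X=(7), d=1 → -e1, X_8=(6)
t=8: X=(6), d=1 → -e1, X_9=(5)
t=9: X=(5), d=0 → +e1, X_10=(6)
t=10: X=(6), d=1 → -e1, X_11=(5)
t=11: X=(5), d=1 → -e1, X_12=(4)
t=12: X=(4), d=0 → +e1, X_13=(5)
t=13: X=(5), d=1 → -e1, X_14=(4)
t=14: X=(4), d=0 → +e1, X_15=(5)
t=15: X=(5), d=0 → +e1, X_16=(6)
t=16: X=(6), d=1 → -e1, X_17=(5)
t=17: X=(5), d=0 → +e1, X_18=(6)
t=18: X=(6), d=0 → +e1, X_19=(7)

(7)


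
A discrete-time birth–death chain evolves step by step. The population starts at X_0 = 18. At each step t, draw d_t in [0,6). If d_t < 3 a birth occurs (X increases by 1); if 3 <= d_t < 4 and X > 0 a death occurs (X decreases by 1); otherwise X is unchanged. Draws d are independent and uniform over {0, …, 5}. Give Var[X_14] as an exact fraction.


X can drop by at most 1 per step and X_0 = 18 > T = 14, so X_t >= 18 − t >= 4 > 0 for every t <= 14: the floor at 0 (the 'and X > 0' condition) never binds. Hence X_14 = X_0 + Σ_{t<14} Y_t with i.i.d. increments Y_t = y(d_t) ∈ {+1, −1, 0}.
Outcome values over d=0..5: [1, 1, 1, -1, 0, 0]
Σy = 2, Σy² = 4, M = 6
μ = 2/6 = 1/3,  σ² = 4/6 − (1/3)² = 5/9
Independent increments: Var[X_14] = 14·σ² = 14·(5/9) = 70/9

70/9


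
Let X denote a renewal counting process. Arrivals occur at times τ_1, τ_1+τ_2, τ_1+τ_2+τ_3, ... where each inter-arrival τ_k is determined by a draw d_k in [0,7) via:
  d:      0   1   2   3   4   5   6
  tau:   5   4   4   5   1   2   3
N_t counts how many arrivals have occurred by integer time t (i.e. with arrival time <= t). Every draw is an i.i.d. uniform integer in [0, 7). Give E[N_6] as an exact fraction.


Inter-arrival values over d=0..6: [5, 4, 4, 5, 1, 2, 3]
Each d has probability 1/7, so the pmf of τ is: f(1) = 1/7, f(2) = 1/7, f(3) = 1/7, f(4) = 2/7, f(5) = 2/7
Renewal equation for m(n) = E[N_n]: condition on τ_1 = k (if k <= n, one arrival plus a fresh copy on the remaining n−k steps): m(n) = F(n) + Σ_{k<=n} f(k)·m(n−k), where F(n) = P(τ <= n) and m(0) = 0
m(1) = F(1) = 1/7
m(2) = F(2) + f(1)·m(1) = 2/7 + 1/7·1/7 = 15/49
m(3) = F(3) + f(1)·m(2) + f(2)·m(1) = 3/7 + 1/7·15/49 + 1/7·1/7 = 169/343
m(4) = F(4) + f(1)·m(3) + f(2)·m(2) + f(3)·m(1) = 5/7 + 1/7·169/343 + 1/7·15/49 + 1/7·1/7 = 2038/2401
m(5) = F(5) + f(1)·m(4) + f(2)·m(3) + f(3)·m(2) + f(4)·m(1) = 1 + 1/7·2038/2401 + 1/7·169/343 + 1/7·15/49 + 2/7·1/7 = 21449/16807
m(6) = F(6) + f(1)·m(5) + f(2)·m(4) + f(3)·m(3) + f(4)·m(2) + f(5)·m(1) = 1 + 1/7·21449/16807 + 1/7·2038/2401 + 1/7·169/343 + 2/7·15/49 + 2/7·1/7 = 176737/117649
E[N_6] = m(6) = 176737/117649

176737/117649


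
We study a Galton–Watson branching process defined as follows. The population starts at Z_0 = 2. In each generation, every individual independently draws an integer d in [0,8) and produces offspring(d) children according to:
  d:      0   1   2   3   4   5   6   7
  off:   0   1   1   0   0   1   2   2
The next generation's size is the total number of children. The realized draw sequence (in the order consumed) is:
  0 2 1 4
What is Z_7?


0

gen 0: Z_0=2, draws=[0, 2], offspring=[0, 1], Z_1=1
gen 1: Z_1=1, draws=[1], offspring=[1], Z_2=1
gen 2: Z_2=1, draws=[4], offspring=[0], Z_3=0
gen 3: Z_3=0, draws=[], offspring=[], Z_4=0
gen 4: Z_4=0, draws=[], offspring=[], Z_5=0
gen 5: Z_5=0, draws=[], offspring=[], Z_6=0
gen 6: Z_6=0, draws=[], offspring=[], Z_7=0


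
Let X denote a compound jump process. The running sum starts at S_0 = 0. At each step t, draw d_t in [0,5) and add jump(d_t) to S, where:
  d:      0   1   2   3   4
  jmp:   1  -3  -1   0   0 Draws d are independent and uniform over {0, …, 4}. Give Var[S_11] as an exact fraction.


506/25

Outcome values over d=0..4: [1, -3, -1, 0, 0]
Σy = -3, Σy² = 11, M = 5
μ = -3/5 = -3/5,  σ² = 11/5 − (-3/5)² = 46/25
Independent increments: Var[S_11] = 11·σ² = 11·(46/25) = 506/25


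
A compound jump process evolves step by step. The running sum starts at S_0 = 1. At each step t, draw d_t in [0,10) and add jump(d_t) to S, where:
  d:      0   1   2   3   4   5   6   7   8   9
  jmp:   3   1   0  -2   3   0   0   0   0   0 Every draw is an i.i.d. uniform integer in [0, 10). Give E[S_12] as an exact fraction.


Outcome values over d=0..9: [3, 1, 0, -2, 3, 0, 0, 0, 0, 0]
Σy = 5, Σy² = 23, M = 10
μ = 5/10 = 1/2,  σ² = 23/10 − (1/2)² = 41/20
E[S_12] = 1 + 12·(1/2) = 7

7


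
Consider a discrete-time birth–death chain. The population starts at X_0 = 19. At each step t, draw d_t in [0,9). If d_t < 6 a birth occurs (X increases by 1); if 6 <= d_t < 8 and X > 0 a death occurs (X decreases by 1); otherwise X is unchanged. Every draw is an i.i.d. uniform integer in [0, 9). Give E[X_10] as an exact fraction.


211/9

X can drop by at most 1 per step and X_0 = 19 > T = 10, so X_t >= 19 − t >= 9 > 0 for every t <= 10: the floor at 0 (the 'and X > 0' condition) never binds. Hence X_10 = X_0 + Σ_{t<10} Y_t with i.i.d. increments Y_t = y(d_t) ∈ {+1, −1, 0}.
Outcome values over d=0..8: [1, 1, 1, 1, 1, 1, -1, -1, 0]
Σy = 4, Σy² = 8, M = 9
μ = 4/9 = 4/9,  σ² = 8/9 − (4/9)² = 56/81
E[X_10] = 19 + 10·(4/9) = 211/9


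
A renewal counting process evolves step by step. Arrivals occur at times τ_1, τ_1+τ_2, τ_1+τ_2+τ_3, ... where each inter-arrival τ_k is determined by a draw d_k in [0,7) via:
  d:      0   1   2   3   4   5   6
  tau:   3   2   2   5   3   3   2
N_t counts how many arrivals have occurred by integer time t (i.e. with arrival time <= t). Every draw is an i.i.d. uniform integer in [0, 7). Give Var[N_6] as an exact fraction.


Inter-arrival values over d=0..6: [3, 2, 2, 5, 3, 3, 2]
Each d has probability 1/7, so the pmf of τ is: f(2) = 3/7, f(3) = 3/7, f(5) = 1/7
Let p_n(j) = P(N_n = j), with p_0 = [1]. Condition on τ_1: p_n(0) = P(τ > n), and for j >= 1, p_n(j) = Σ_{k<=n} f(k)·p_{n−k}(j−1)
p_1 = [1]  (j = 0)
p_2 = [4/7, 3/7]  (j = 0..1)
p_3 = [1/7, 6/7]  (j = 0..1)
p_4 = [1/7, 33/49, 9/49]  (j = 0..2)
p_5 = [0, 22/49, 27/49]  (j = 0..2)
p_6 = [0, 13/49, 225/343, 27/343]  (j = 0..3)
E[N_6] = Σ j·p_6(j) = 622/343;  E[N_6²] = Σ j²·p_6(j) = 1234/343
Var[N_6] = 1234/343 − (622/343)² = 36378/117649

36378/117649


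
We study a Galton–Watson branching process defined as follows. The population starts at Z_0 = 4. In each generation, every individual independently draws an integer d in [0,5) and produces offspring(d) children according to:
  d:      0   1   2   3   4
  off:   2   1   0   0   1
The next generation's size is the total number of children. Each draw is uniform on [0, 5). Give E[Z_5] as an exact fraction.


Outcome values over d=0..4: [2, 1, 0, 0, 1]
Σy = 4, Σy² = 6, M = 5
μ = 4/5 = 4/5,  σ² = 6/5 − (4/5)² = 14/25
E[Z_0] = 4
E[Z_1] = 4/5·E[Z_0] = 16/5
E[Z_2] = 4/5·E[Z_1] = 64/25
E[Z_3] = 4/5·E[Z_2] = 256/125
E[Z_4] = 4/5·E[Z_3] = 1024/625
E[Z_5] = 4/5·E[Z_4] = 4096/3125

4096/3125


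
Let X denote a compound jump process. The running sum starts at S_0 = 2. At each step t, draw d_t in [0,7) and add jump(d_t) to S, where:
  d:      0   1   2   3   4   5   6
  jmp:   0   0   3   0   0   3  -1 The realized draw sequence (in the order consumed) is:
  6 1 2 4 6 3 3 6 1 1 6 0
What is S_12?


1

t=0: S=2, d=6, jump=-1, S_1=1
t=1: S=1, d=1, jump=0, S_2=1
t=2: S=1, d=2, jump=3, S_3=4
t=3: S=4, d=4, jump=0, S_4=4
t=4: S=4, d=6, jump=-1, S_5=3
t=5: S=3, d=3, jump=0, S_6=3
t=6: S=3, d=3, jump=0, S_7=3
t=7: S=3, d=6, jump=-1, S_8=2
t=8: S=2, d=1, jump=0, S_9=2
t=9: S=2, d=1, jump=0, S_10=2
t=10: S=2, d=6, jump=-1, S_11=1
t=11: S=1, d=0, jump=0, S_12=1


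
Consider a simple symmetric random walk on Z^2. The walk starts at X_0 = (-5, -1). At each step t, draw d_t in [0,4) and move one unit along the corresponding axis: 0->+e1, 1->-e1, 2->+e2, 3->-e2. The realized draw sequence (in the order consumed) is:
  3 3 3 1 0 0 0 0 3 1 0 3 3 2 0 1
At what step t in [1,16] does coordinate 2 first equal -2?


t=0: X=(-5, -1), d=3 → -e2, X_1=(-5, -2)
t=1: X=(-5, -2), d=3 → -e2, X_2=(-5, -3)
t=2: X=(-5, -3), d=3 → -e2, X_3=(-5, -4)
t=3: X=(-5, -4), d=1 → -e1, X_4=(-6, -4)
t=4: X=(-6, -4), d=0 → +e1, X_5=(-5, -4)
t=5: X=(-5, -4), d=0 → +e1, X_6=(-4, -4)
t=6: X=(-4, -4), d=0 → +e1, X_7=(-3, -4)
t=7: X=(-3, -4), d=0 → +e1, X_8=(-2, -4)
t=8: X=(-2, -4), d=3 → -e2, X_9=(-2, -5)
t=9: X=(-2, -5), d=1 → -e1, X_10=(-3, -5)
t=10: X=(-3, -5), d=0 → +e1, X_11=(-2, -5)
t=11: X=(-2, -5), d=3 → -e2, X_12=(-2, -6)
t=12: X=(-2, -6), d=3 → -e2, X_13=(-2, -7)
t=13: X=(-2, -7), d=2 → +e2, X_14=(-2, -6)
t=14: X=(-2, -6), d=0 → +e1, X_15=(-1, -6)
t=15: X=(-1, -6), d=1 → -e1, X_16=(-2, -6)

1


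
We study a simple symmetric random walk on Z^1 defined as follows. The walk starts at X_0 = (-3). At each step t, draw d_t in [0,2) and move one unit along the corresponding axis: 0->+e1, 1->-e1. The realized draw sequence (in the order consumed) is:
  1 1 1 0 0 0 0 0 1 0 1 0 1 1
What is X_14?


(-3)

t=0: X=(-3), d=1 → -e1, X_1=(-4)
t=1: X=(-4), d=1 → -e1, X_2=(-5)
t=2: X=(-5), d=1 → -e1, X_3=(-6)
t=3: X=(-6), d=0 → +e1, X_4=(-5)
t=4: X=(-5), d=0 → +e1, X_5=(-4)
t=5: X=(-4), d=0 → +e1, X_6=(-3)
t=6: X=(-3), d=0 → +e1, X_7=(-2)
t=7: X=(-2), d=0 → +e1, X_8=(-1)
t=8: X=(-1), d=1 → -e1, X_9=(-2)
t=9: X=(-2), d=0 → +e1, X_10=(-1)
t=10: X=(-1), d=1 → -e1, X_11=(-2)
t=11: X=(-2), d=0 → +e1, X_12=(-1)
t=12: X=(-1), d=1 → -e1, X_13=(-2)
t=13: X=(-2), d=1 → -e1, X_14=(-3)


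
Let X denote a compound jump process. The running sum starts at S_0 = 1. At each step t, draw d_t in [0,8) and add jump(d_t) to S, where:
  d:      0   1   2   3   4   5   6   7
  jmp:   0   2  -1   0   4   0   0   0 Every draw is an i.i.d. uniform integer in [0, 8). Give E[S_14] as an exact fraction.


39/4

Outcome values over d=0..7: [0, 2, -1, 0, 4, 0, 0, 0]
Σy = 5, Σy² = 21, M = 8
μ = 5/8 = 5/8,  σ² = 21/8 − (5/8)² = 143/64
E[S_14] = 1 + 14·(5/8) = 39/4


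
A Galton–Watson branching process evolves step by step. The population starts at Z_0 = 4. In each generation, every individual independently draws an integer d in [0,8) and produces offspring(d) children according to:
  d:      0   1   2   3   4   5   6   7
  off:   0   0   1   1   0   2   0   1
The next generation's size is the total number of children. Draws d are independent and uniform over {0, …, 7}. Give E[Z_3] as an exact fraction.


125/128

Outcome values over d=0..7: [0, 0, 1, 1, 0, 2, 0, 1]
Σy = 5, Σy² = 7, M = 8
μ = 5/8 = 5/8,  σ² = 7/8 − (5/8)² = 31/64
E[Z_0] = 4
E[Z_1] = 5/8·E[Z_0] = 5/2
E[Z_2] = 5/8·E[Z_1] = 25/16
E[Z_3] = 5/8·E[Z_2] = 125/128


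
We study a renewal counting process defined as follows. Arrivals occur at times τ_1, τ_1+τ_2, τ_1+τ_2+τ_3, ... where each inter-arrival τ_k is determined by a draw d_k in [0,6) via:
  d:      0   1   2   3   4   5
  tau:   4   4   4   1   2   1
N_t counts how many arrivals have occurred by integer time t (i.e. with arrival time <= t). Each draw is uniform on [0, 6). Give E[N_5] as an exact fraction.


Inter-arrival values over d=0..5: [4, 4, 4, 1, 2, 1]
Each d has probability 1/6, so the pmf of τ is: f(1) = 1/3, f(2) = 1/6, f(4) = 1/2
Renewal equation for m(n) = E[N_n]: condition on τ_1 = k (if k <= n, one arrival plus a fresh copy on the remaining n−k steps): m(n) = F(n) + Σ_{k<=n} f(k)·m(n−k), where F(n) = P(τ <= n) and m(0) = 0
m(1) = F(1) = 1/3
m(2) = F(2) + f(1)·m(1) = 1/2 + 1/3·1/3 = 11/18
m(3) = F(3) + f(1)·m(2) + f(2)·m(1) = 1/2 + 1/3·11/18 + 1/6·1/3 = 41/54
m(4) = F(4) + f(1)·m(3) + f(2)·m(2) = 1 + 1/3·41/54 + 1/6·11/18 = 439/324
m(5) = F(5) + f(1)·m(4) + f(2)·m(3) + f(4)·m(1) = 1 + 1/3·439/324 + 1/6·41/54 + 1/2·1/3 = 424/243
E[N_5] = m(5) = 424/243

424/243
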